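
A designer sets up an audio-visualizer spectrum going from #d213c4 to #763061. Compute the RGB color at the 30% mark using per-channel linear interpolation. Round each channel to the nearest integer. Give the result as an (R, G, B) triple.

(182, 28, 166)

#d213c4 → (210, 19, 196); #763061 → (118, 48, 97).
30% corresponds to t = 0.3.
R = 210 + 0.3 × (118 − 210) = 210 + 0.3 × -92 = 182.4 → 182
G = 19 + 0.3 × (48 − 19) = 19 + 0.3 × 29 = 27.7 → 28
B = 196 + 0.3 × (97 − 196) = 196 + 0.3 × -99 = 166.3 → 166
So the blended color is (182, 28, 166), about #b61ca6.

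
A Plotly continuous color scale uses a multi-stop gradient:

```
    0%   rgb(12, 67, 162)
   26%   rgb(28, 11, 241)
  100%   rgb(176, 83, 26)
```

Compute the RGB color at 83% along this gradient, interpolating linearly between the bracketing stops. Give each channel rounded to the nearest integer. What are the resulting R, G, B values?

83% lies between the 26% and 100% stops, so the local fraction is t = (83 − 26)/(100 − 26) = 57/74 ≈ 0.7703.
R = 28 + 0.7703 × (176 − 28) = 142.004 → 142
G = 11 + 0.7703 × (83 − 11) = 66.462 → 66
B = 241 + 0.7703 × (26 − 241) = 75.386 → 75

(142, 66, 75)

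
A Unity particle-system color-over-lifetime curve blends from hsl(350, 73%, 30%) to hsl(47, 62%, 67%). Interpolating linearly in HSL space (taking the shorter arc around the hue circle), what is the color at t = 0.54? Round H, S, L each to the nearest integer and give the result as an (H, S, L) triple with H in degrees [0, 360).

(21, 67, 50)

Hue: 47 − 350 = -303°, but |-303| > 180 so the shorter arc goes the other way: Δh = -303 + 360 = 57°.
H = 350 + 0.54 × (57) = 380.78 → 381 → 381 mod 360 = 21°
S = 73 + 0.54 × (62 − 73) = 67.06 → 67%
L = 30 + 0.54 × (67 − 30) = 49.98 → 50%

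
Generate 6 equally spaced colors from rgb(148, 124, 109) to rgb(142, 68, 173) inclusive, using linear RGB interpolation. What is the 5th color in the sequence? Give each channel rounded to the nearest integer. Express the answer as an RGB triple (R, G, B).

With 6 swatches and endpoints inclusive, swatch 5 sits at t = (5 − 1)/(6 − 1) = 4/5 ≈ 0.8.
R = 148 + 0.8 × (142 − 148) = 143.2 → 143
G = 124 + 0.8 × (68 − 124) = 79.2 → 79
B = 109 + 0.8 × (173 − 109) = 160.2 → 160

(143, 79, 160)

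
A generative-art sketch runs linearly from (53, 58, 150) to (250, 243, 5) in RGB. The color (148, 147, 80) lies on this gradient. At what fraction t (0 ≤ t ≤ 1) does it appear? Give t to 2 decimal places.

0.48

Invert the lerp on the R channel (largest span, 197): t = (148 − 53) / (250 − 53) = 95/197 = 0.48223.
Check on G: (147 − 58)/(243 − 58) = 0.4811 ✓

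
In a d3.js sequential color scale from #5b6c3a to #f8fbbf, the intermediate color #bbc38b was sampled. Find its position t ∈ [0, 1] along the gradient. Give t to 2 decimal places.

0.61

Invert the lerp on the R channel (largest span, 157): t = (187 − 91) / (248 − 91) = 96/157 = 0.61146.
Check on G: (195 − 108)/(251 − 108) = 0.6084 ✓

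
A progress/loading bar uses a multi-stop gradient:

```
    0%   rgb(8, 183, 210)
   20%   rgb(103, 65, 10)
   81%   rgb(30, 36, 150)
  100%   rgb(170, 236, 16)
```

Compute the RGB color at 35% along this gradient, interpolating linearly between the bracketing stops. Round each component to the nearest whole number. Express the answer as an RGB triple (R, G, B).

(85, 58, 44)

35% lies between the 20% and 81% stops, so the local fraction is t = (35 − 20)/(81 − 20) = 15/61 ≈ 0.2459.
R = 103 + 0.2459 × (30 − 103) = 85.049 → 85
G = 65 + 0.2459 × (36 − 65) = 57.869 → 58
B = 10 + 0.2459 × (150 − 10) = 44.426 → 44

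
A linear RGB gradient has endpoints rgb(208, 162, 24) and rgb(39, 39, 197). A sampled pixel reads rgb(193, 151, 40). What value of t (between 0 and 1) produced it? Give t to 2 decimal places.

0.09

Invert the lerp on the B channel (largest span, 173): t = (40 − 24) / (197 − 24) = 16/173 = 0.092486.
Check on R: (193 − 208)/(39 − 208) = 0.08876 ✓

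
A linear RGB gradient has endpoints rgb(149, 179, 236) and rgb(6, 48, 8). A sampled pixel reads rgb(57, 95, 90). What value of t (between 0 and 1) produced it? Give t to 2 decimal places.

0.64

Invert the lerp on the B channel (largest span, 228): t = (90 − 236) / (8 − 236) = -146/-228 = 0.64035.
Check on R: (57 − 149)/(6 − 149) = 0.6434 ✓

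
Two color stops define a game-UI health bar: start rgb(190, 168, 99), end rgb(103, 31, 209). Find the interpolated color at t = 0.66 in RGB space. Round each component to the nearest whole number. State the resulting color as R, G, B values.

(133, 78, 172)

R = 190 + 0.66 × (103 − 190) = 190 + 0.66 × -87 = 132.58 → 133
G = 168 + 0.66 × (31 − 168) = 168 + 0.66 × -137 = 77.58 → 78
B = 99 + 0.66 × (209 − 99) = 99 + 0.66 × 110 = 171.6 → 172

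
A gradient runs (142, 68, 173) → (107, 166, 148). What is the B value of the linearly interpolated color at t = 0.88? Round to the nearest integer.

151

B = 173 + 0.88 × (148 − 173) = 151 → 151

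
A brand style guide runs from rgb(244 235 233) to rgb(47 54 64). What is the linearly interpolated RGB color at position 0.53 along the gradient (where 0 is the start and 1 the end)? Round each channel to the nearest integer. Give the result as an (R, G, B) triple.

R = 244 + 0.53 × (47 − 244) = 244 + 0.53 × -197 = 139.59 → 140
G = 235 + 0.53 × (54 − 235) = 235 + 0.53 × -181 = 139.07 → 139
B = 233 + 0.53 × (64 − 233) = 233 + 0.53 × -169 = 143.43 → 143

(140, 139, 143)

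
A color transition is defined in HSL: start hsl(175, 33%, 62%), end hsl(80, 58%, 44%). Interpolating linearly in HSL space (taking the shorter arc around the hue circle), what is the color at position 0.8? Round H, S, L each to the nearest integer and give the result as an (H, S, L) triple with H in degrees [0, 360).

Hue arc: Δh = 80 − 175 = -95° (|Δh| ≤ 180, already the shorter path).
H = 175 + 0.8 × (-95) = 99 → 99°
S = 33 + 0.8 × (58 − 33) = 53 → 53%
L = 62 + 0.8 × (44 − 62) = 47.6 → 48%

(99, 53, 48)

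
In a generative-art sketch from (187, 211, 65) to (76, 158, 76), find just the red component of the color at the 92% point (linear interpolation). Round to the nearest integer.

R = 187 + 0.92 × (76 − 187) = 84.88 → 85

85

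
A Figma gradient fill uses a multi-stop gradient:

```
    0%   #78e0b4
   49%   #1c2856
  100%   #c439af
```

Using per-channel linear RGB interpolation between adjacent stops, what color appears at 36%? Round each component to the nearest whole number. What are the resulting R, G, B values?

(52, 89, 111)

36% lies between the 0% and 49% stops, so the local fraction is t = (36 − 0)/(49 − 0) = 36/49 ≈ 0.7347.
#78e0b4 → (120, 224, 180); #1c2856 → (28, 40, 86).
R = 120 + 0.7347 × (28 − 120) = 52.408 → 52
G = 224 + 0.7347 × (40 − 224) = 88.815 → 89
B = 180 + 0.7347 × (86 − 180) = 110.938 → 111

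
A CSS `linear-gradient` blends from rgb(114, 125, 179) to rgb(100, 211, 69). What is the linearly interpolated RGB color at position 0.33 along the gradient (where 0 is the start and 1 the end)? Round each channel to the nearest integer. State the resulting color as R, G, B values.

R = 114 + 0.33 × (100 − 114) = 114 + 0.33 × -14 = 109.38 → 109
G = 125 + 0.33 × (211 − 125) = 125 + 0.33 × 86 = 153.38 → 153
B = 179 + 0.33 × (69 − 179) = 179 + 0.33 × -110 = 142.7 → 143

(109, 153, 143)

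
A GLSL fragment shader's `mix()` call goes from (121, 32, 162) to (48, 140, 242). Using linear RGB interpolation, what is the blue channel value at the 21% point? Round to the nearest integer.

B = 162 + 0.21 × (242 − 162) = 178.8 → 179

179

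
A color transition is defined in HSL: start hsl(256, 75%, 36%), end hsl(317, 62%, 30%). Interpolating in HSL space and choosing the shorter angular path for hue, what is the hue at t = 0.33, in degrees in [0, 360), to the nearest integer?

Hue arc: Δh = 317 − 256 = 61° (|Δh| ≤ 180, already the shorter path).
H = 256 + 0.33 × (61) = 276.13 → 276°

276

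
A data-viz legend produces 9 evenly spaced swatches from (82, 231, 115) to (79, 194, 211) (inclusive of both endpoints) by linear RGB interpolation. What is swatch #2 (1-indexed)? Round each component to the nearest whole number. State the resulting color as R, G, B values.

With 9 swatches and endpoints inclusive, swatch 2 sits at t = (2 − 1)/(9 − 1) = 1/8 ≈ 0.125.
R = 82 + 0.125 × (79 − 82) = 81.625 → 82
G = 231 + 0.125 × (194 − 231) = 226.375 → 226
B = 115 + 0.125 × (211 − 115) = 127 → 127

(82, 226, 127)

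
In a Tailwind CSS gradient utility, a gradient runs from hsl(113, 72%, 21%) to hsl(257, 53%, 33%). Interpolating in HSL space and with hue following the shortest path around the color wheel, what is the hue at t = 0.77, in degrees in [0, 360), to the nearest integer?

224

Hue arc: Δh = 257 − 113 = 144° (|Δh| ≤ 180, already the shorter path).
H = 113 + 0.77 × (144) = 223.88 → 224°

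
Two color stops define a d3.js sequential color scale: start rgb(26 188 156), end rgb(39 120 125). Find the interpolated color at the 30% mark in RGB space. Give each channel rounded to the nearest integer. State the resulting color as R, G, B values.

(30, 168, 147)

30% corresponds to t = 0.3.
R = 26 + 0.3 × (39 − 26) = 26 + 0.3 × 13 = 29.9 → 30
G = 188 + 0.3 × (120 − 188) = 188 + 0.3 × -68 = 167.6 → 168
B = 156 + 0.3 × (125 − 156) = 156 + 0.3 × -31 = 146.7 → 147
So the blended color is (30, 168, 147), about #1ea893.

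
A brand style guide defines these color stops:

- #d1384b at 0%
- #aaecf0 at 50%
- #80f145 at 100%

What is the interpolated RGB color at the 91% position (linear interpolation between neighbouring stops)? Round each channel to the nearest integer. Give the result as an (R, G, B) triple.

91% lies between the 50% and 100% stops, so the local fraction is t = (91 − 50)/(100 − 50) = 41/50 ≈ 0.82.
#aaecf0 → (170, 236, 240); #80f145 → (128, 241, 69).
R = 170 + 0.82 × (128 − 170) = 135.56 → 136
G = 236 + 0.82 × (241 − 236) = 240.1 → 240
B = 240 + 0.82 × (69 − 240) = 99.78 → 100

(136, 240, 100)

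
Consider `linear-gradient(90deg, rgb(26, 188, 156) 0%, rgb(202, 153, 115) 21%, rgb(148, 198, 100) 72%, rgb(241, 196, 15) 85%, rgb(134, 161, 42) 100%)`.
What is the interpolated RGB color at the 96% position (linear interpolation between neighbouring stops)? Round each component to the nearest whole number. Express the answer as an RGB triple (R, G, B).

96% lies between the 85% and 100% stops, so the local fraction is t = (96 − 85)/(100 − 85) = 11/15 ≈ 0.7333.
R = 241 + 0.7333 × (134 − 241) = 162.537 → 163
G = 196 + 0.7333 × (161 − 196) = 170.334 → 170
B = 15 + 0.7333 × (42 − 15) = 34.799 → 35

(163, 170, 35)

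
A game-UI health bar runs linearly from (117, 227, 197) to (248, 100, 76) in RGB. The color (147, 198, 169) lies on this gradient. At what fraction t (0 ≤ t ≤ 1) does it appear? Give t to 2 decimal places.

Invert the lerp on the R channel (largest span, 131): t = (147 − 117) / (248 − 117) = 30/131 = 0.22901.
Check on G: (198 − 227)/(100 − 227) = 0.2283 ✓

0.23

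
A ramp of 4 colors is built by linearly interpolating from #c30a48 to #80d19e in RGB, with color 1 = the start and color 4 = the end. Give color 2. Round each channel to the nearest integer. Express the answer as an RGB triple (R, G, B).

(173, 76, 101)

With 4 swatches and endpoints inclusive, swatch 2 sits at t = (2 − 1)/(4 − 1) = 1/3 ≈ 0.3333.
#c30a48 → (195, 10, 72); #80d19e → (128, 209, 158).
R = 195 + 0.3333 × (128 − 195) = 172.669 → 173
G = 10 + 0.3333 × (209 − 10) = 76.327 → 76
B = 72 + 0.3333 × (158 − 72) = 100.664 → 101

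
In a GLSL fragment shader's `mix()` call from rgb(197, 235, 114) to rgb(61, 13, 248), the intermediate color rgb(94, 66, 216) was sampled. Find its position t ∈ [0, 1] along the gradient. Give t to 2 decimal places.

0.76

Invert the lerp on the G channel (largest span, 222): t = (66 − 235) / (13 − 235) = -169/-222 = 0.76126.
Check on R: (94 − 197)/(61 − 197) = 0.7574 ✓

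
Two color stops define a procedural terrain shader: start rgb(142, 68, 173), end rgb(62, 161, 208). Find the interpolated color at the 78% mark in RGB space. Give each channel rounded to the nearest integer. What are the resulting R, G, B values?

78% corresponds to t = 0.78.
R = 142 + 0.78 × (62 − 142) = 142 + 0.78 × -80 = 79.6 → 80
G = 68 + 0.78 × (161 − 68) = 68 + 0.78 × 93 = 140.54 → 141
B = 173 + 0.78 × (208 − 173) = 173 + 0.78 × 35 = 200.3 → 200
So the blended color is (80, 141, 200), about #508dc8.

(80, 141, 200)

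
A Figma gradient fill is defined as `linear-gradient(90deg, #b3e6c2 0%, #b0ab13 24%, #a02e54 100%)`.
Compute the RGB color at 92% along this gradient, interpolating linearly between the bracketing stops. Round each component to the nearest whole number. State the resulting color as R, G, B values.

(162, 59, 77)

92% lies between the 24% and 100% stops, so the local fraction is t = (92 − 24)/(100 − 24) = 68/76 ≈ 0.8947.
#b0ab13 → (176, 171, 19); #a02e54 → (160, 46, 84).
R = 176 + 0.8947 × (160 − 176) = 161.685 → 162
G = 171 + 0.8947 × (46 − 171) = 59.162 → 59
B = 19 + 0.8947 × (84 − 19) = 77.156 → 77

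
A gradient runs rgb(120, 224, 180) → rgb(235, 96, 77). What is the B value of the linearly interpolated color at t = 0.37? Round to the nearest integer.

142

B = 180 + 0.37 × (77 − 180) = 141.89 → 142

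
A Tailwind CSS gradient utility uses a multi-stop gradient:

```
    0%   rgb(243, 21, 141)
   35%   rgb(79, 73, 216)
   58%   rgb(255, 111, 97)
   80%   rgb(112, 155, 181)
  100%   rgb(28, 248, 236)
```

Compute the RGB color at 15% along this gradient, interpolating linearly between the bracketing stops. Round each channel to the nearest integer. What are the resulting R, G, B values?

15% lies between the 0% and 35% stops, so the local fraction is t = (15 − 0)/(35 − 0) = 15/35 ≈ 0.4286.
R = 243 + 0.4286 × (79 − 243) = 172.71 → 173
G = 21 + 0.4286 × (73 − 21) = 43.287 → 43
B = 141 + 0.4286 × (216 − 141) = 173.145 → 173

(173, 43, 173)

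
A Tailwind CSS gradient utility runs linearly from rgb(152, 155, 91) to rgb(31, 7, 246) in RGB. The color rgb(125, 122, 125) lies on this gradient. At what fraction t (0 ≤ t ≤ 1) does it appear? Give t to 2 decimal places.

0.22

Invert the lerp on the B channel (largest span, 155): t = (125 − 91) / (246 − 91) = 34/155 = 0.21935.
Check on R: (125 − 152)/(31 − 152) = 0.2231 ✓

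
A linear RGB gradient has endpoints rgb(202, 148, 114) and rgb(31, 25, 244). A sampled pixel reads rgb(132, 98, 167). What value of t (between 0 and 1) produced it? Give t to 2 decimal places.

0.41

Invert the lerp on the R channel (largest span, 171): t = (132 − 202) / (31 − 202) = -70/-171 = 0.40936.
Check on G: (98 − 148)/(25 − 148) = 0.4065 ✓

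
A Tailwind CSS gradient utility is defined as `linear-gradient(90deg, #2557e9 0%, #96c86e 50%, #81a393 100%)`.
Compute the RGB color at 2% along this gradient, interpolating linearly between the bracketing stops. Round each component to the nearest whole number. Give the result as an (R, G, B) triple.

(42, 92, 228)

2% lies between the 0% and 50% stops, so the local fraction is t = (2 − 0)/(50 − 0) = 2/50 ≈ 0.04.
#2557e9 → (37, 87, 233); #96c86e → (150, 200, 110).
R = 37 + 0.04 × (150 − 37) = 41.52 → 42
G = 87 + 0.04 × (200 − 87) = 91.52 → 92
B = 233 + 0.04 × (110 − 233) = 228.08 → 228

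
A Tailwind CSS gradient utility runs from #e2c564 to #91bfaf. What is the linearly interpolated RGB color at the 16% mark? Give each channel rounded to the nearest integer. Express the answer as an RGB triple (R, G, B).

(213, 196, 112)

#e2c564 → (226, 197, 100); #91bfaf → (145, 191, 175).
16% corresponds to t = 0.16.
R = 226 + 0.16 × (145 − 226) = 226 + 0.16 × -81 = 213.04 → 213
G = 197 + 0.16 × (191 − 197) = 197 + 0.16 × -6 = 196.04 → 196
B = 100 + 0.16 × (175 − 100) = 100 + 0.16 × 75 = 112 → 112
So the blended color is (213, 196, 112), about #d5c470.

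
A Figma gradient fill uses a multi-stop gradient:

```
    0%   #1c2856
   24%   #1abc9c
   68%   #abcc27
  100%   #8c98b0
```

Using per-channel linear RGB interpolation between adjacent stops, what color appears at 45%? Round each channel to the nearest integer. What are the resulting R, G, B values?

(95, 196, 100)

45% lies between the 24% and 68% stops, so the local fraction is t = (45 − 24)/(68 − 24) = 21/44 ≈ 0.4773.
#1abc9c → (26, 188, 156); #abcc27 → (171, 204, 39).
R = 26 + 0.4773 × (171 − 26) = 95.209 → 95
G = 188 + 0.4773 × (204 − 188) = 195.637 → 196
B = 156 + 0.4773 × (39 − 156) = 100.156 → 100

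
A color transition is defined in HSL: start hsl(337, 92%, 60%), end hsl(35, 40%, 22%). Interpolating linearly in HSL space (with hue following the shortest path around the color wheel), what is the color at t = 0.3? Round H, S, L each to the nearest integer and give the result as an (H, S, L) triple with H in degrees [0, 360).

Hue: 35 − 337 = -302°, but |-302| > 180 so the shorter arc goes the other way: Δh = -302 + 360 = 58°.
H = 337 + 0.3 × (58) = 354.4 → 354°
S = 92 + 0.3 × (40 − 92) = 76.4 → 76%
L = 60 + 0.3 × (22 − 60) = 48.6 → 49%

(354, 76, 49)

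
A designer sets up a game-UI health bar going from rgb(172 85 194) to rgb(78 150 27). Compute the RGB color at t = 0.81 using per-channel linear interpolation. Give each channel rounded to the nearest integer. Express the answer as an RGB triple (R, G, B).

(96, 138, 59)

R = 172 + 0.81 × (78 − 172) = 172 + 0.81 × -94 = 95.86 → 96
G = 85 + 0.81 × (150 − 85) = 85 + 0.81 × 65 = 137.65 → 138
B = 194 + 0.81 × (27 − 194) = 194 + 0.81 × -167 = 58.73 → 59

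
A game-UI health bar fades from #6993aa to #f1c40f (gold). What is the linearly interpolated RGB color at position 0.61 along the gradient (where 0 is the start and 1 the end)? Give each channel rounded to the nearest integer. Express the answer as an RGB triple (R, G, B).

#6993aa → (105, 147, 170); #f1c40f → (241, 196, 15).
R = 105 + 0.61 × (241 − 105) = 105 + 0.61 × 136 = 187.96 → 188
G = 147 + 0.61 × (196 − 147) = 147 + 0.61 × 49 = 176.89 → 177
B = 170 + 0.61 × (15 − 170) = 170 + 0.61 × -155 = 75.45 → 75

(188, 177, 75)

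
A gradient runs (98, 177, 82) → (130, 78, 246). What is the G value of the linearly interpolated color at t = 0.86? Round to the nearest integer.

92

G = 177 + 0.86 × (78 − 177) = 91.86 → 92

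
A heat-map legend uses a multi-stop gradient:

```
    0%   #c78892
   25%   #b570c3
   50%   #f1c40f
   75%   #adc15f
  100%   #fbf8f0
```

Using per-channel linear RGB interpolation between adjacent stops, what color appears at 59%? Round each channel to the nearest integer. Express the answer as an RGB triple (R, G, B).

(217, 195, 44)

59% lies between the 50% and 75% stops, so the local fraction is t = (59 − 50)/(75 − 50) = 9/25 ≈ 0.36.
#f1c40f → (241, 196, 15); #adc15f → (173, 193, 95).
R = 241 + 0.36 × (173 − 241) = 216.52 → 217
G = 196 + 0.36 × (193 − 196) = 194.92 → 195
B = 15 + 0.36 × (95 − 15) = 43.8 → 44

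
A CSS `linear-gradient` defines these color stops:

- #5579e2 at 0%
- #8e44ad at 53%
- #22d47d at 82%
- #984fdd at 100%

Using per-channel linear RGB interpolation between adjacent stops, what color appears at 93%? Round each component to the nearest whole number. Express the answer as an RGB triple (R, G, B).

(106, 131, 184)

93% lies between the 82% and 100% stops, so the local fraction is t = (93 − 82)/(100 − 82) = 11/18 ≈ 0.6111.
#22d47d → (34, 212, 125); #984fdd → (152, 79, 221).
R = 34 + 0.6111 × (152 − 34) = 106.11 → 106
G = 212 + 0.6111 × (79 − 212) = 130.724 → 131
B = 125 + 0.6111 × (221 − 125) = 183.666 → 184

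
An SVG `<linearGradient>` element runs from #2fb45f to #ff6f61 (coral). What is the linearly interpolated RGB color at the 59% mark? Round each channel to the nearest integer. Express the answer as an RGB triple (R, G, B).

#2fb45f → (47, 180, 95); #ff6f61 → (255, 111, 97).
59% corresponds to t = 0.59.
R = 47 + 0.59 × (255 − 47) = 47 + 0.59 × 208 = 169.72 → 170
G = 180 + 0.59 × (111 − 180) = 180 + 0.59 × -69 = 139.29 → 139
B = 95 + 0.59 × (97 − 95) = 95 + 0.59 × 2 = 96.18 → 96
So the blended color is (170, 139, 96), about #aa8b60.

(170, 139, 96)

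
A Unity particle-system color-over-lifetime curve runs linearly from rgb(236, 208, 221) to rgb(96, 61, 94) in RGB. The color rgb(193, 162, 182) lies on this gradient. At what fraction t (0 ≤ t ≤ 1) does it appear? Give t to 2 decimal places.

Invert the lerp on the G channel (largest span, 147): t = (162 − 208) / (61 − 208) = -46/-147 = 0.31293.
Check on R: (193 − 236)/(96 − 236) = 0.3071 ✓

0.31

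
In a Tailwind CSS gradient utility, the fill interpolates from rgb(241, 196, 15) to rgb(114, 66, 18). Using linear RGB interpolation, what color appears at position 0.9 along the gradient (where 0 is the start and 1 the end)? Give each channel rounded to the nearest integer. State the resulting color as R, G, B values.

(127, 79, 18)

R = 241 + 0.9 × (114 − 241) = 241 + 0.9 × -127 = 126.7 → 127
G = 196 + 0.9 × (66 − 196) = 196 + 0.9 × -130 = 79 → 79
B = 15 + 0.9 × (18 − 15) = 15 + 0.9 × 3 = 17.7 → 18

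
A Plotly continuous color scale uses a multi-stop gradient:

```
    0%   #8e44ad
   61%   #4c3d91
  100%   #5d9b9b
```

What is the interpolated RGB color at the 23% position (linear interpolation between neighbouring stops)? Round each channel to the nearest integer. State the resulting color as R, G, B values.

23% lies between the 0% and 61% stops, so the local fraction is t = (23 − 0)/(61 − 0) = 23/61 ≈ 0.377.
#8e44ad → (142, 68, 173); #4c3d91 → (76, 61, 145).
R = 142 + 0.377 × (76 − 142) = 117.118 → 117
G = 68 + 0.377 × (61 − 68) = 65.361 → 65
B = 173 + 0.377 × (145 − 173) = 162.444 → 162

(117, 65, 162)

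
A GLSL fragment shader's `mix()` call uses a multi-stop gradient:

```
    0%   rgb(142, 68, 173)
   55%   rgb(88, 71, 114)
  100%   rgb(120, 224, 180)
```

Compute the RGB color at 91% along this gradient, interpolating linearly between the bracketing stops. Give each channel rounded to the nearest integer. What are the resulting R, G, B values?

91% lies between the 55% and 100% stops, so the local fraction is t = (91 − 55)/(100 − 55) = 36/45 ≈ 0.8.
R = 88 + 0.8 × (120 − 88) = 113.6 → 114
G = 71 + 0.8 × (224 − 71) = 193.4 → 193
B = 114 + 0.8 × (180 − 114) = 166.8 → 167

(114, 193, 167)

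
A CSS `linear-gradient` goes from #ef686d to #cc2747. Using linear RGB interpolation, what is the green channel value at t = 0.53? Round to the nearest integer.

70

G₁ = 104 (from #ef686d), G₂ = 39 (from #cc2747).
G = 104 + 0.53 × (39 − 104) = 69.55 → 70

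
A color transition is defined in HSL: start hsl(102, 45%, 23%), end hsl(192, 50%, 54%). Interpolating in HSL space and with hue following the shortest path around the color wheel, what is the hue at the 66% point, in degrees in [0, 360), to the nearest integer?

161

Hue arc: Δh = 192 − 102 = 90° (|Δh| ≤ 180, already the shorter path).
H = 102 + 0.66 × (90) = 161.4 → 161°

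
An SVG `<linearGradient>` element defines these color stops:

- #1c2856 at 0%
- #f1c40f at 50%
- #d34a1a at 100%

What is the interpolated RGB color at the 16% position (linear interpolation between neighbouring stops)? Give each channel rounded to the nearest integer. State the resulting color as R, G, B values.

(96, 90, 63)

16% lies between the 0% and 50% stops, so the local fraction is t = (16 − 0)/(50 − 0) = 16/50 ≈ 0.32.
#1c2856 → (28, 40, 86); #f1c40f → (241, 196, 15).
R = 28 + 0.32 × (241 − 28) = 96.16 → 96
G = 40 + 0.32 × (196 − 40) = 89.92 → 90
B = 86 + 0.32 × (15 − 86) = 63.28 → 63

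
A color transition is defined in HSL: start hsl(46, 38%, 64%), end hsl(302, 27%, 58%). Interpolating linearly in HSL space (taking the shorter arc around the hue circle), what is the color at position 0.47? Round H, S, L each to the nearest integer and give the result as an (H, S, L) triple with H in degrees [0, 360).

Hue: 302 − 46 = 256°, but |256| > 180 so the shorter arc goes the other way: Δh = 256 − 360 = -104°.
H = 46 + 0.47 × (-104) = -2.88 → -3 → -3 mod 360 = 357°
S = 38 + 0.47 × (27 − 38) = 32.83 → 33%
L = 64 + 0.47 × (58 − 64) = 61.18 → 61%

(357, 33, 61)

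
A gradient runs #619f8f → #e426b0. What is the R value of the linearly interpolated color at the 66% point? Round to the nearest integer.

R₁ = 97 (from #619f8f), R₂ = 228 (from #e426b0).
R = 97 + 0.66 × (228 − 97) = 183.46 → 183

183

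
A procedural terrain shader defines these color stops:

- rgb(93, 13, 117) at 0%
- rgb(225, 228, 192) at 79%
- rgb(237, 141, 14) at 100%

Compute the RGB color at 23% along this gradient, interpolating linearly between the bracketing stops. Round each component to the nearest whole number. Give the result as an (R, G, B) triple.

(131, 76, 139)

23% lies between the 0% and 79% stops, so the local fraction is t = (23 − 0)/(79 − 0) = 23/79 ≈ 0.2911.
R = 93 + 0.2911 × (225 − 93) = 131.425 → 131
G = 13 + 0.2911 × (228 − 13) = 75.587 → 76
B = 117 + 0.2911 × (192 − 117) = 138.833 → 139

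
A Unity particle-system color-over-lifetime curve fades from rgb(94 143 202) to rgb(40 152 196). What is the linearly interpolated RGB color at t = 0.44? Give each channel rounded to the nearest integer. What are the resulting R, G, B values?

(70, 147, 199)

R = 94 + 0.44 × (40 − 94) = 94 + 0.44 × -54 = 70.24 → 70
G = 143 + 0.44 × (152 − 143) = 143 + 0.44 × 9 = 146.96 → 147
B = 202 + 0.44 × (196 − 202) = 202 + 0.44 × -6 = 199.36 → 199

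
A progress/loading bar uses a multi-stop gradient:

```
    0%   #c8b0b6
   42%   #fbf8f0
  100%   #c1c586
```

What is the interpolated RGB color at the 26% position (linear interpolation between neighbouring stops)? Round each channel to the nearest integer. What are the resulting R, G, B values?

(232, 221, 218)

26% lies between the 0% and 42% stops, so the local fraction is t = (26 − 0)/(42 − 0) = 26/42 ≈ 0.619.
#c8b0b6 → (200, 176, 182); #fbf8f0 → (251, 248, 240).
R = 200 + 0.619 × (251 − 200) = 231.569 → 232
G = 176 + 0.619 × (248 − 176) = 220.568 → 221
B = 182 + 0.619 × (240 − 182) = 217.902 → 218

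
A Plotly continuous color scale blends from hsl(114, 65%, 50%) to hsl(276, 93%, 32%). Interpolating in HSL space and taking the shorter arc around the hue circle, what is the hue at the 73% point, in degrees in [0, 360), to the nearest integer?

Hue arc: Δh = 276 − 114 = 162° (|Δh| ≤ 180, already the shorter path).
H = 114 + 0.73 × (162) = 232.26 → 232°

232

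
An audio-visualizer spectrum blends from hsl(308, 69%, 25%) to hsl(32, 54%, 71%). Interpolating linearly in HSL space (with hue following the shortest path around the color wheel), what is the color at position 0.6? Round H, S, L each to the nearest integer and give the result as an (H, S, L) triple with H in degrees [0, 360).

Hue: 32 − 308 = -276°, but |-276| > 180 so the shorter arc goes the other way: Δh = -276 + 360 = 84°.
H = 308 + 0.6 × (84) = 358.4 → 358°
S = 69 + 0.6 × (54 − 69) = 60 → 60%
L = 25 + 0.6 × (71 − 25) = 52.6 → 53%

(358, 60, 53)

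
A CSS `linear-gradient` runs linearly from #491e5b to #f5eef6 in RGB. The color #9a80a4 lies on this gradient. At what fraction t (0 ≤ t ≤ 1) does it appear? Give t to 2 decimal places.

0.47

Invert the lerp on the G channel (largest span, 208): t = (128 − 30) / (238 − 30) = 98/208 = 0.47115.
Check on R: (154 − 73)/(245 − 73) = 0.4709 ✓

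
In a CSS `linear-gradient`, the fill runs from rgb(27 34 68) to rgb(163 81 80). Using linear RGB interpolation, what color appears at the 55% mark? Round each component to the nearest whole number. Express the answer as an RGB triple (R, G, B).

(102, 60, 75)

55% corresponds to t = 0.55.
R = 27 + 0.55 × (163 − 27) = 27 + 0.55 × 136 = 101.8 → 102
G = 34 + 0.55 × (81 − 34) = 34 + 0.55 × 47 = 59.85 → 60
B = 68 + 0.55 × (80 − 68) = 68 + 0.55 × 12 = 74.6 → 75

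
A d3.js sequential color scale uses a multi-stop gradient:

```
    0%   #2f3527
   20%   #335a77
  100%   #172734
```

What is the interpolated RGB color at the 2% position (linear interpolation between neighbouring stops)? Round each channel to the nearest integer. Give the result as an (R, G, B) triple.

(47, 57, 47)

2% lies between the 0% and 20% stops, so the local fraction is t = (2 − 0)/(20 − 0) = 2/20 ≈ 0.1.
#2f3527 → (47, 53, 39); #335a77 → (51, 90, 119).
R = 47 + 0.1 × (51 − 47) = 47.4 → 47
G = 53 + 0.1 × (90 − 53) = 56.7 → 57
B = 39 + 0.1 × (119 − 39) = 47 → 47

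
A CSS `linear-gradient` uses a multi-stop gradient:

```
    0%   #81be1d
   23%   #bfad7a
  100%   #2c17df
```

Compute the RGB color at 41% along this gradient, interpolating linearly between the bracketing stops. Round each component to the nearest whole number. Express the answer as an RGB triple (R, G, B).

41% lies between the 23% and 100% stops, so the local fraction is t = (41 − 23)/(100 − 23) = 18/77 ≈ 0.2338.
#bfad7a → (191, 173, 122); #2c17df → (44, 23, 223).
R = 191 + 0.2338 × (44 − 191) = 156.631 → 157
G = 173 + 0.2338 × (23 − 173) = 137.93 → 138
B = 122 + 0.2338 × (223 − 122) = 145.614 → 146

(157, 138, 146)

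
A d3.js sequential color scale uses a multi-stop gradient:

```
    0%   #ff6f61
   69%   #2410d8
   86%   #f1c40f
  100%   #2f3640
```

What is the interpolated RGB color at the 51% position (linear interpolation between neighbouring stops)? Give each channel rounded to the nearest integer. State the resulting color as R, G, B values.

(93, 41, 185)

51% lies between the 0% and 69% stops, so the local fraction is t = (51 − 0)/(69 − 0) = 51/69 ≈ 0.7391.
#ff6f61 → (255, 111, 97); #2410d8 → (36, 16, 216).
R = 255 + 0.7391 × (36 − 255) = 93.137 → 93
G = 111 + 0.7391 × (16 − 111) = 40.785 → 41
B = 97 + 0.7391 × (216 − 97) = 184.953 → 185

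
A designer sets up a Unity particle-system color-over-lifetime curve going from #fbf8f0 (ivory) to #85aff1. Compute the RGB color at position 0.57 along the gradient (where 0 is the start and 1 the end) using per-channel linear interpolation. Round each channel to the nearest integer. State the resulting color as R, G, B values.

(184, 206, 241)

#fbf8f0 → (251, 248, 240); #85aff1 → (133, 175, 241).
R = 251 + 0.57 × (133 − 251) = 251 + 0.57 × -118 = 183.74 → 184
G = 248 + 0.57 × (175 − 248) = 248 + 0.57 × -73 = 206.39 → 206
B = 240 + 0.57 × (241 − 240) = 240 + 0.57 × 1 = 240.57 → 241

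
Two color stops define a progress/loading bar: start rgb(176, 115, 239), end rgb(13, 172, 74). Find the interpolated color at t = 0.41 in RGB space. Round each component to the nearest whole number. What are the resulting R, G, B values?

R = 176 + 0.41 × (13 − 176) = 176 + 0.41 × -163 = 109.17 → 109
G = 115 + 0.41 × (172 − 115) = 115 + 0.41 × 57 = 138.37 → 138
B = 239 + 0.41 × (74 − 239) = 239 + 0.41 × -165 = 171.35 → 171

(109, 138, 171)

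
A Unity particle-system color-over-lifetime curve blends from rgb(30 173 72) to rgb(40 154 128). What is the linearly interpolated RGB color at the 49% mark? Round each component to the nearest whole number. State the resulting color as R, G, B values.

(35, 164, 99)

49% corresponds to t = 0.49.
R = 30 + 0.49 × (40 − 30) = 30 + 0.49 × 10 = 34.9 → 35
G = 173 + 0.49 × (154 − 173) = 173 + 0.49 × -19 = 163.69 → 164
B = 72 + 0.49 × (128 − 72) = 72 + 0.49 × 56 = 99.44 → 99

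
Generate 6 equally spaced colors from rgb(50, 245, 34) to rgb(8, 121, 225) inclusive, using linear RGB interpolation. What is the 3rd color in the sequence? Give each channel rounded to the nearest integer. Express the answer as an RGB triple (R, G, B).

With 6 swatches and endpoints inclusive, swatch 3 sits at t = (3 − 1)/(6 − 1) = 2/5 ≈ 0.4.
R = 50 + 0.4 × (8 − 50) = 33.2 → 33
G = 245 + 0.4 × (121 − 245) = 195.4 → 195
B = 34 + 0.4 × (225 − 34) = 110.4 → 110

(33, 195, 110)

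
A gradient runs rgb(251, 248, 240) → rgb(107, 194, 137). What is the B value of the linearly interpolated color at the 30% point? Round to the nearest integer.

B = 240 + 0.3 × (137 − 240) = 209.1 → 209

209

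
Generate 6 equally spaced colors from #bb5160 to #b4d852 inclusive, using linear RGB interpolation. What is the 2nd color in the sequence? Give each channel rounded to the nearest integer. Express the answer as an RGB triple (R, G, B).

(186, 108, 93)

With 6 swatches and endpoints inclusive, swatch 2 sits at t = (2 − 1)/(6 − 1) = 1/5 ≈ 0.2.
#bb5160 → (187, 81, 96); #b4d852 → (180, 216, 82).
R = 187 + 0.2 × (180 − 187) = 185.6 → 186
G = 81 + 0.2 × (216 − 81) = 108 → 108
B = 96 + 0.2 × (82 − 96) = 93.2 → 93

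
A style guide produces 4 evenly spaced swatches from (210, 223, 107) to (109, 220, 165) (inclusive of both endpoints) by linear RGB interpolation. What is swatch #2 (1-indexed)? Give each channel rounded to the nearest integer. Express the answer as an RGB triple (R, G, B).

With 4 swatches and endpoints inclusive, swatch 2 sits at t = (2 − 1)/(4 − 1) = 1/3 ≈ 0.3333.
R = 210 + 0.3333 × (109 − 210) = 176.337 → 176
G = 223 + 0.3333 × (220 − 223) = 222 → 222
B = 107 + 0.3333 × (165 − 107) = 126.331 → 126

(176, 222, 126)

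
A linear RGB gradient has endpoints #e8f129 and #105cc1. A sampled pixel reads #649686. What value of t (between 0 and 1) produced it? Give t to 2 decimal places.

Invert the lerp on the R channel (largest span, 216): t = (100 − 232) / (16 − 232) = -132/-216 = 0.61111.
Check on G: (150 − 241)/(92 − 241) = 0.6107 ✓

0.61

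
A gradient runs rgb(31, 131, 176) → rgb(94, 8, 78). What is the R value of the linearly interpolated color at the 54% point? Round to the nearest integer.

65

R = 31 + 0.54 × (94 − 31) = 65.02 → 65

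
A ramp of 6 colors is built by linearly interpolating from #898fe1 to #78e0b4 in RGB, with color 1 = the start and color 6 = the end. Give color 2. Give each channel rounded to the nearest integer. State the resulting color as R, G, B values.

(134, 159, 216)

With 6 swatches and endpoints inclusive, swatch 2 sits at t = (2 − 1)/(6 − 1) = 1/5 ≈ 0.2.
#898fe1 → (137, 143, 225); #78e0b4 → (120, 224, 180).
R = 137 + 0.2 × (120 − 137) = 133.6 → 134
G = 143 + 0.2 × (224 − 143) = 159.2 → 159
B = 225 + 0.2 × (180 − 225) = 216 → 216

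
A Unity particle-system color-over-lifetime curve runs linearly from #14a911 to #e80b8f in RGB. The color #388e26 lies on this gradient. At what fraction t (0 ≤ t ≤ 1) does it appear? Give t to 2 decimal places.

Invert the lerp on the R channel (largest span, 212): t = (56 − 20) / (232 − 20) = 36/212 = 0.16981.
Check on G: (142 − 169)/(11 − 169) = 0.1709 ✓

0.17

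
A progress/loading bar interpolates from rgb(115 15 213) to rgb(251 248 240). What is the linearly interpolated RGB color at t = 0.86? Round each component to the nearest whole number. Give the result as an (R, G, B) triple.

R = 115 + 0.86 × (251 − 115) = 115 + 0.86 × 136 = 231.96 → 232
G = 15 + 0.86 × (248 − 15) = 15 + 0.86 × 233 = 215.38 → 215
B = 213 + 0.86 × (240 − 213) = 213 + 0.86 × 27 = 236.22 → 236
So the blended color is (232, 215, 236), about #e8d7ec.

(232, 215, 236)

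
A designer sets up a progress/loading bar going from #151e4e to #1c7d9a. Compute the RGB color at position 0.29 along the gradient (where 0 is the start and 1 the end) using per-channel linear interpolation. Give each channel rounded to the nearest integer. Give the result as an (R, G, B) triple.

#151e4e → (21, 30, 78); #1c7d9a → (28, 125, 154).
R = 21 + 0.29 × (28 − 21) = 21 + 0.29 × 7 = 23.03 → 23
G = 30 + 0.29 × (125 − 30) = 30 + 0.29 × 95 = 57.55 → 58
B = 78 + 0.29 × (154 − 78) = 78 + 0.29 × 76 = 100.04 → 100
So the blended color is (23, 58, 100), about #173a64.

(23, 58, 100)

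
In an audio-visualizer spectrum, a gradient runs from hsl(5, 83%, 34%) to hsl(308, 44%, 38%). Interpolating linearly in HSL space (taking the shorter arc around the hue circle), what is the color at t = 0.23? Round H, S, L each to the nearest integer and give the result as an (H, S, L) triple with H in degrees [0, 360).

Hue: 308 − 5 = 303°, but |303| > 180 so the shorter arc goes the other way: Δh = 303 − 360 = -57°.
H = 5 + 0.23 × (-57) = -8.11 → -8 → -8 mod 360 = 352°
S = 83 + 0.23 × (44 − 83) = 74.03 → 74%
L = 34 + 0.23 × (38 − 34) = 34.92 → 35%

(352, 74, 35)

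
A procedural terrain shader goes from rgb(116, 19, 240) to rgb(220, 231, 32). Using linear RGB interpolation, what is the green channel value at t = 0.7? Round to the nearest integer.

G = 19 + 0.7 × (231 − 19) = 167.4 → 167

167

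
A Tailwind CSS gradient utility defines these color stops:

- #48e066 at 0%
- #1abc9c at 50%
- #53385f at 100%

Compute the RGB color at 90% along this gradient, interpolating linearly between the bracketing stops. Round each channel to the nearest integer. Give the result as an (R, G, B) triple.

90% lies between the 50% and 100% stops, so the local fraction is t = (90 − 50)/(100 − 50) = 40/50 ≈ 0.8.
#1abc9c → (26, 188, 156); #53385f → (83, 56, 95).
R = 26 + 0.8 × (83 − 26) = 71.6 → 72
G = 188 + 0.8 × (56 − 188) = 82.4 → 82
B = 156 + 0.8 × (95 − 156) = 107.2 → 107

(72, 82, 107)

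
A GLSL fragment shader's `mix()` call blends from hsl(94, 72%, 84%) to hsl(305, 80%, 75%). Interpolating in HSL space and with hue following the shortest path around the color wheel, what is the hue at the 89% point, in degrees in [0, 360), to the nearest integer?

321

Hue: 305 − 94 = 211°, but |211| > 180 so the shorter arc goes the other way: Δh = 211 − 360 = -149°.
H = 94 + 0.89 × (-149) = -38.61 → -39 → -39 mod 360 = 321°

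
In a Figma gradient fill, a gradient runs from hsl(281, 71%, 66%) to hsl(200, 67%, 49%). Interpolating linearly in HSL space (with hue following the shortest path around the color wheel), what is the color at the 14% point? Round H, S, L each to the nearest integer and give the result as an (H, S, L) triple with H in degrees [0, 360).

(270, 70, 64)

Hue arc: Δh = 200 − 281 = -81° (|Δh| ≤ 180, already the shorter path).
H = 281 + 0.14 × (-81) = 269.66 → 270°
S = 71 + 0.14 × (67 − 71) = 70.44 → 70%
L = 66 + 0.14 × (49 − 66) = 63.62 → 64%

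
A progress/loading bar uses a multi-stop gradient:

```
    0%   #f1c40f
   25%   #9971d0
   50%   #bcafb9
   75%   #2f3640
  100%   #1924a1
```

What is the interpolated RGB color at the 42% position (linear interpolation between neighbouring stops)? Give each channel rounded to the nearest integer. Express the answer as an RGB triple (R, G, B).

42% lies between the 25% and 50% stops, so the local fraction is t = (42 − 25)/(50 − 25) = 17/25 ≈ 0.68.
#9971d0 → (153, 113, 208); #bcafb9 → (188, 175, 185).
R = 153 + 0.68 × (188 − 153) = 176.8 → 177
G = 113 + 0.68 × (175 − 113) = 155.16 → 155
B = 208 + 0.68 × (185 − 208) = 192.36 → 192

(177, 155, 192)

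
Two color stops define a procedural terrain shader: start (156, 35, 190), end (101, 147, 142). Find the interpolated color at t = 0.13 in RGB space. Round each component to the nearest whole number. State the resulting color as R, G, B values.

R = 156 + 0.13 × (101 − 156) = 156 + 0.13 × -55 = 148.85 → 149
G = 35 + 0.13 × (147 − 35) = 35 + 0.13 × 112 = 49.56 → 50
B = 190 + 0.13 × (142 − 190) = 190 + 0.13 × -48 = 183.76 → 184

(149, 50, 184)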